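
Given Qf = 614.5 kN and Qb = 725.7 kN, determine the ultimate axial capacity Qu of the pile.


Using Qu = Qf + Qb
Qu = 614.5 + 725.7
Qu = 1340.2 kN


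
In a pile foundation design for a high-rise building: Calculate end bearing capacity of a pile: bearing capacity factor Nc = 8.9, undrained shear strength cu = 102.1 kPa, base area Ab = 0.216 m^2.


Result: 196.28 kN

Derivation:
Using Qb = Nc * cu * Ab
Qb = 8.9 * 102.1 * 0.216
Qb = 196.28 kN


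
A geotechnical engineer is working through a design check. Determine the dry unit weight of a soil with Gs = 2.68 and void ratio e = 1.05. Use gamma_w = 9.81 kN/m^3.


Using gamma_d = Gs * gamma_w / (1 + e)
gamma_d = 2.68 * 9.81 / (1 + 1.05)
gamma_d = 2.68 * 9.81 / 2.05
gamma_d = 12.825 kN/m^3


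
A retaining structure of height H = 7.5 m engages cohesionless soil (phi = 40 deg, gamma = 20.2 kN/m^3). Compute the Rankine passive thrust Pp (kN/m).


Compute passive earth pressure coefficient:
Kp = tan^2(45 + phi/2) = tan^2(65.0) = 4.59891
Compute passive force:
Pp = 0.5 * Kp * gamma * H^2
Pp = 0.5 * 4.59891 * 20.2 * 7.5^2
Pp = 2612.76 kN/m


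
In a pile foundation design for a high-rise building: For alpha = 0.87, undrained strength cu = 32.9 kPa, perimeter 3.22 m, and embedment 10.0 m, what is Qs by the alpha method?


Result: 921.66 kN

Derivation:
Using Qs = alpha * cu * perimeter * L
Qs = 0.87 * 32.9 * 3.22 * 10.0
Qs = 921.66 kN


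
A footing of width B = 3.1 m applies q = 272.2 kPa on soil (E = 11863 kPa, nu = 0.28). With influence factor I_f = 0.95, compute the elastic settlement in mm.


Using Se = q * B * (1 - nu^2) * I_f / E
1 - nu^2 = 1 - 0.28^2 = 0.9216
Se = 272.2 * 3.1 * 0.9216 * 0.95 / 11863
Se = 0.062276 m
Convert to mm: Se = 0.062276 * 1000 = 62.276 mm


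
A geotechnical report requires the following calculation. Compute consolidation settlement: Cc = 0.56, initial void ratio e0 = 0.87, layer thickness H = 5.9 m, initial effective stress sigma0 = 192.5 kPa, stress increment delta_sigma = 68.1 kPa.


Using Sc = Cc * H / (1 + e0) * log10((sigma0 + delta_sigma) / sigma0)
Stress ratio = (192.5 + 68.1) / 192.5 = 1.35377
log10(1.35377) = 0.131544
Cc * H / (1 + e0) = 0.56 * 5.9 / (1 + 0.87) = 1.76684
Sc = 1.76684 * 0.131544
Sc = 0.2324 m


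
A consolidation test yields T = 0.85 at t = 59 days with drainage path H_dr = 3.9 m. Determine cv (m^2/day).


Using cv = T * H_dr^2 / t
H_dr^2 = 3.9^2 = 15.21
cv = 0.85 * 15.21 / 59
cv = 0.21913 m^2/day


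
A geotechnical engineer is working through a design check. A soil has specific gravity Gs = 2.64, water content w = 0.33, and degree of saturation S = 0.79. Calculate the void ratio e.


Using the relation e = Gs * w / S
e = 2.64 * 0.33 / 0.79
e = 1.1028


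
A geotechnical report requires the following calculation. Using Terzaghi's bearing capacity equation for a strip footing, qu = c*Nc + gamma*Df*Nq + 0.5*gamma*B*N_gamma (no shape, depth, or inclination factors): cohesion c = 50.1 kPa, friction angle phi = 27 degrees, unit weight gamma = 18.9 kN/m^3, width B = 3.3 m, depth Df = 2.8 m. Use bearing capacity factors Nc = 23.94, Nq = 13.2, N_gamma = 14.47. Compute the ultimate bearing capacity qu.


Compute qu = c*Nc + gamma*Df*Nq + 0.5*gamma*B*N_gamma
Term 1: 50.1 * 23.94 = 1199.394
Term 2: 18.9 * 2.8 * 13.2 = 698.544
Term 3: 0.5 * 18.9 * 3.3 * 14.47 = 451.24695
qu = 1199.394 + 698.544 + 451.24695
qu = 2349.18 kPa


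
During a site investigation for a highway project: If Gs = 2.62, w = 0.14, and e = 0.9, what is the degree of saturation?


Using S = Gs * w / e
S = 2.62 * 0.14 / 0.9
S = 0.4076


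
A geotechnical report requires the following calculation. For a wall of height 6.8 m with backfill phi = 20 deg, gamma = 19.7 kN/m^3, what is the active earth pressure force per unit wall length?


Compute active earth pressure coefficient:
Ka = tan^2(45 - phi/2) = tan^2(35.0) = 0.490291
Compute active force:
Pa = 0.5 * Ka * gamma * H^2
Pa = 0.5 * 0.490291 * 19.7 * 6.8^2
Pa = 223.31 kN/m


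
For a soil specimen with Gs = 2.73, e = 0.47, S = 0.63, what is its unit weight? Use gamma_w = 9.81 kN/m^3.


Result: 20.195 kN/m^3

Derivation:
Using gamma = gamma_w * (Gs + S*e) / (1 + e)
Numerator: Gs + S*e = 2.73 + 0.63*0.47 = 3.0261
Denominator: 1 + e = 1 + 0.47 = 1.47
gamma = 9.81 * 3.0261 / 1.47
gamma = 20.195 kN/m^3


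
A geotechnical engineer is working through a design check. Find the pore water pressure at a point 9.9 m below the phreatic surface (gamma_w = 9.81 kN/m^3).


Result: 97.12 kPa

Derivation:
Using u = gamma_w * h_w
u = 9.81 * 9.9
u = 97.12 kPa


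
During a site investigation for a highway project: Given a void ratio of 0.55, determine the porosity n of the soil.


Using the relation n = e / (1 + e)
n = 0.55 / (1 + 0.55)
n = 0.55 / 1.55
n = 0.3548


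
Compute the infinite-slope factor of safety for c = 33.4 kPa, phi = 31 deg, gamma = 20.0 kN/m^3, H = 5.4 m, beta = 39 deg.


Using Fs = c / (gamma*H*sin(beta)*cos(beta)) + tan(phi)/tan(beta)
Cohesion contribution = 33.4 / (20.0*5.4*sin(39)*cos(39))
Cohesion contribution = 0.632337
Friction contribution = tan(31)/tan(39) = 0.742001
Fs = 0.632337 + 0.742001
Fs = 1.374


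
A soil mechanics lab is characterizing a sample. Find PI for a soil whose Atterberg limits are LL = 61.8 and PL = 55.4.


Using PI = LL - PL
PI = 61.8 - 55.4
PI = 6.4


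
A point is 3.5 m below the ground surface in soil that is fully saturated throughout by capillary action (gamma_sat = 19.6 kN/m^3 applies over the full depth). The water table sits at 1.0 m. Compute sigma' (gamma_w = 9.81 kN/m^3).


Total stress = gamma_sat * depth
sigma = 19.6 * 3.5 = 68.6 kPa
Pore water pressure u = gamma_w * (depth - d_wt)
u = 9.81 * (3.5 - 1.0) = 24.525 kPa
Effective stress = sigma - u
sigma' = 68.6 - 24.525 = 44.08 kPa


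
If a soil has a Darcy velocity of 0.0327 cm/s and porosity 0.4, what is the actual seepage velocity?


Using v_s = v_d / n
v_s = 0.0327 / 0.4
v_s = 0.08175 cm/s


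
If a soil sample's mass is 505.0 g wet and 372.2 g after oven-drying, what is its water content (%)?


Using w = (m_wet - m_dry) / m_dry * 100
m_wet - m_dry = 505.0 - 372.2 = 132.8 g
w = 132.8 / 372.2 * 100
w = 35.68 %


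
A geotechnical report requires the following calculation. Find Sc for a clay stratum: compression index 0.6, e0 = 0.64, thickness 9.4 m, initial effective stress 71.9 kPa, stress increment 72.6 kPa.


Using Sc = Cc * H / (1 + e0) * log10((sigma0 + delta_sigma) / sigma0)
Stress ratio = (71.9 + 72.6) / 71.9 = 2.00974
log10(2.00974) = 0.303139
Cc * H / (1 + e0) = 0.6 * 9.4 / (1 + 0.64) = 3.43902
Sc = 3.43902 * 0.303139
Sc = 1.0425 m


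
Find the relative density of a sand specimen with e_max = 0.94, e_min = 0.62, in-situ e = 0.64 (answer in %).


Result: 93.75 %

Derivation:
Using Dr = (e_max - e) / (e_max - e_min) * 100
e_max - e = 0.94 - 0.64 = 0.3
e_max - e_min = 0.94 - 0.62 = 0.32
Dr = 0.3 / 0.32 * 100
Dr = 93.75 %


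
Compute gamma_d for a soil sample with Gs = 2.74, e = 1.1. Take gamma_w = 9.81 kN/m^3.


Using gamma_d = Gs * gamma_w / (1 + e)
gamma_d = 2.74 * 9.81 / (1 + 1.1)
gamma_d = 2.74 * 9.81 / 2.1
gamma_d = 12.8 kN/m^3


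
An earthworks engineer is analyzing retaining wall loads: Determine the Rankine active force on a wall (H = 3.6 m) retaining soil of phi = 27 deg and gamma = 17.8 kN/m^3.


Compute active earth pressure coefficient:
Ka = tan^2(45 - phi/2) = tan^2(31.5) = 0.375525
Compute active force:
Pa = 0.5 * Ka * gamma * H^2
Pa = 0.5 * 0.375525 * 17.8 * 3.6^2
Pa = 43.31 kN/m


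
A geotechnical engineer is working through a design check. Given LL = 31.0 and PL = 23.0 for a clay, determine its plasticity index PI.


Using PI = LL - PL
PI = 31.0 - 23.0
PI = 8.0


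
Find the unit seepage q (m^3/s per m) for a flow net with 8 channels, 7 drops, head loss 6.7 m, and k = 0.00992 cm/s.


Convert k to m/s for unit consistency with H:
k = 0.00992 cm/s = 0.00992 / 100 m/s = 9.92e-05 m/s
Using q = k * H * Nf / Nd
Nf / Nd = 8 / 7 = 1.1429
q = 9.92e-05 * 6.7 * 1.1429
q = 0.0007596 m^3/s per m


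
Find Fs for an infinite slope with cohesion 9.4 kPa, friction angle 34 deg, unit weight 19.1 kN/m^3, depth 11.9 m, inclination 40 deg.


Using Fs = c / (gamma*H*sin(beta)*cos(beta)) + tan(phi)/tan(beta)
Cohesion contribution = 9.4 / (19.1*11.9*sin(40)*cos(40))
Cohesion contribution = 0.0839897
Friction contribution = tan(34)/tan(40) = 0.803848
Fs = 0.0839897 + 0.803848
Fs = 0.888


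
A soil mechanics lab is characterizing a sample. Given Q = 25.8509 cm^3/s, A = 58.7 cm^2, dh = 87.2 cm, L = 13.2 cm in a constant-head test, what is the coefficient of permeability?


Compute hydraulic gradient:
i = dh / L = 87.2 / 13.2 = 6.60606
Then apply Darcy's law:
k = Q / (A * i)
k = 25.8509 / (58.7 * 6.60606)
k = 25.8509 / 387.776
k = 0.066665 cm/s


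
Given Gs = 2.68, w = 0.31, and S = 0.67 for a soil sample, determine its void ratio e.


Result: 1.24

Derivation:
Using the relation e = Gs * w / S
e = 2.68 * 0.31 / 0.67
e = 1.24


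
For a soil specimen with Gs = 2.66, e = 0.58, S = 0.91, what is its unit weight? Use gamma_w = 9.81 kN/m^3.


Using gamma = gamma_w * (Gs + S*e) / (1 + e)
Numerator: Gs + S*e = 2.66 + 0.91*0.58 = 3.1878
Denominator: 1 + e = 1 + 0.58 = 1.58
gamma = 9.81 * 3.1878 / 1.58
gamma = 19.793 kN/m^3


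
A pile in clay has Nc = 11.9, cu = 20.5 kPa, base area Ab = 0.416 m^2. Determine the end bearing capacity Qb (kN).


Using Qb = Nc * cu * Ab
Qb = 11.9 * 20.5 * 0.416
Qb = 101.48 kN


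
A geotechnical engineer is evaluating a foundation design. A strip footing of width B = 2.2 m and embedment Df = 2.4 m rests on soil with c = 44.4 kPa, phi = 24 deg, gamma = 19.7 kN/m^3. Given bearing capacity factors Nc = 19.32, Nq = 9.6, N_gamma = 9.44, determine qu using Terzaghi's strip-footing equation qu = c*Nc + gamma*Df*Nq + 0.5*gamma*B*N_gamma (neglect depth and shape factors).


Compute qu = c*Nc + gamma*Df*Nq + 0.5*gamma*B*N_gamma
Term 1: 44.4 * 19.32 = 857.808
Term 2: 19.7 * 2.4 * 9.6 = 453.888
Term 3: 0.5 * 19.7 * 2.2 * 9.44 = 204.5648
qu = 857.808 + 453.888 + 204.5648
qu = 1516.26 kPa


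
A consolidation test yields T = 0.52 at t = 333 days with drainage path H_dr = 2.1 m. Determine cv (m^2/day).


Using cv = T * H_dr^2 / t
H_dr^2 = 2.1^2 = 4.41
cv = 0.52 * 4.41 / 333
cv = 0.00689 m^2/day


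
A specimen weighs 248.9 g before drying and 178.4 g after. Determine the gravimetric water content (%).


Using w = (m_wet - m_dry) / m_dry * 100
m_wet - m_dry = 248.9 - 178.4 = 70.5 g
w = 70.5 / 178.4 * 100
w = 39.52 %


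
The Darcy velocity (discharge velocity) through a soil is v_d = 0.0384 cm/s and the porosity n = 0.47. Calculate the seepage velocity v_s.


Using v_s = v_d / n
v_s = 0.0384 / 0.47
v_s = 0.0817 cm/s


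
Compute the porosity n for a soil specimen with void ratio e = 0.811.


Result: 0.4478

Derivation:
Using the relation n = e / (1 + e)
n = 0.811 / (1 + 0.811)
n = 0.811 / 1.811
n = 0.4478


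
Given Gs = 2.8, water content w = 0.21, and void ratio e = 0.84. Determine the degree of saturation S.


Result: 0.7

Derivation:
Using S = Gs * w / e
S = 2.8 * 0.21 / 0.84
S = 0.7


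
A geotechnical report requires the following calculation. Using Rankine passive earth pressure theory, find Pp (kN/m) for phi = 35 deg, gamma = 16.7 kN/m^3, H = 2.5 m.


Compute passive earth pressure coefficient:
Kp = tan^2(45 + phi/2) = tan^2(62.5) = 3.690172
Compute passive force:
Pp = 0.5 * Kp * gamma * H^2
Pp = 0.5 * 3.690172 * 16.7 * 2.5^2
Pp = 192.58 kN/m


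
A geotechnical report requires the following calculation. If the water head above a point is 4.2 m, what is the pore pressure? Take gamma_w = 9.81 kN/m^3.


Result: 41.2 kPa

Derivation:
Using u = gamma_w * h_w
u = 9.81 * 4.2
u = 41.2 kPa


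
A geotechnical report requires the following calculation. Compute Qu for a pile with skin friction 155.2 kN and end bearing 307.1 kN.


Result: 462.3 kN

Derivation:
Using Qu = Qf + Qb
Qu = 155.2 + 307.1
Qu = 462.3 kN


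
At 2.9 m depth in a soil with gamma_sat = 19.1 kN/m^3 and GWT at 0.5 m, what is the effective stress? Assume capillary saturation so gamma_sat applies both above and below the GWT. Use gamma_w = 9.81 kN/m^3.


Total stress = gamma_sat * depth
sigma = 19.1 * 2.9 = 55.39 kPa
Pore water pressure u = gamma_w * (depth - d_wt)
u = 9.81 * (2.9 - 0.5) = 23.544 kPa
Effective stress = sigma - u
sigma' = 55.39 - 23.544 = 31.85 kPa


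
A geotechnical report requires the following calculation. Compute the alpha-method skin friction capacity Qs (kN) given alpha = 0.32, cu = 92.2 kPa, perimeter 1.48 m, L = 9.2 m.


Using Qs = alpha * cu * perimeter * L
Qs = 0.32 * 92.2 * 1.48 * 9.2
Qs = 401.73 kN


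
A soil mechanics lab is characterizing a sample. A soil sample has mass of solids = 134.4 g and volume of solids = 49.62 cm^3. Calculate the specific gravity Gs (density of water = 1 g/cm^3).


Using Gs = m_s / (V_s * rho_w)
Since rho_w = 1 g/cm^3:
Gs = 134.4 / 49.62
Gs = 2.709


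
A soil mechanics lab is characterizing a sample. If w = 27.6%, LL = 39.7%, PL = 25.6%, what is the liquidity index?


Result: 0.142

Derivation:
First compute the plasticity index:
PI = LL - PL = 39.7 - 25.6 = 14.1
Then compute the liquidity index:
LI = (w - PL) / PI
LI = (27.6 - 25.6) / 14.1
LI = 0.142


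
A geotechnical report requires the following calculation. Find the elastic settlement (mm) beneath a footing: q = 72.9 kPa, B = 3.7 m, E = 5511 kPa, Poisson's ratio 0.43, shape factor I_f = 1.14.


Result: 45.479 mm

Derivation:
Using Se = q * B * (1 - nu^2) * I_f / E
1 - nu^2 = 1 - 0.43^2 = 0.8151
Se = 72.9 * 3.7 * 0.8151 * 1.14 / 5511
Se = 0.045479 m
Convert to mm: Se = 0.045479 * 1000 = 45.479 mm


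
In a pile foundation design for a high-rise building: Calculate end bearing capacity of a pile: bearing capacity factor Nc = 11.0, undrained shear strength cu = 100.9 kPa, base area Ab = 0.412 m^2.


Using Qb = Nc * cu * Ab
Qb = 11.0 * 100.9 * 0.412
Qb = 457.28 kN


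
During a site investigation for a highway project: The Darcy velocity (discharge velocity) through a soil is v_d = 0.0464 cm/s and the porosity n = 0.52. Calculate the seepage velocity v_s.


Using v_s = v_d / n
v_s = 0.0464 / 0.52
v_s = 0.08923 cm/s


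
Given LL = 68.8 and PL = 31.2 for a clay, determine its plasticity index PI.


Result: 37.6

Derivation:
Using PI = LL - PL
PI = 68.8 - 31.2
PI = 37.6


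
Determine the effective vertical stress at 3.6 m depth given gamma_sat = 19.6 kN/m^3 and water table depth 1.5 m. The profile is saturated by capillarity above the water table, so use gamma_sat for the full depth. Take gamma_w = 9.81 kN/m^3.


Total stress = gamma_sat * depth
sigma = 19.6 * 3.6 = 70.56 kPa
Pore water pressure u = gamma_w * (depth - d_wt)
u = 9.81 * (3.6 - 1.5) = 20.601 kPa
Effective stress = sigma - u
sigma' = 70.56 - 20.601 = 49.96 kPa


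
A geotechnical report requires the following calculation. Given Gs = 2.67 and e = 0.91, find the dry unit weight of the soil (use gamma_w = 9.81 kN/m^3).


Result: 13.713 kN/m^3

Derivation:
Using gamma_d = Gs * gamma_w / (1 + e)
gamma_d = 2.67 * 9.81 / (1 + 0.91)
gamma_d = 2.67 * 9.81 / 1.91
gamma_d = 13.713 kN/m^3


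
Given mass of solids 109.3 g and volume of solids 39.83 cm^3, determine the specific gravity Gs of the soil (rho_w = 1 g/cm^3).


Using Gs = m_s / (V_s * rho_w)
Since rho_w = 1 g/cm^3:
Gs = 109.3 / 39.83
Gs = 2.744


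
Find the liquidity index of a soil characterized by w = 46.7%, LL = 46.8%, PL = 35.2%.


First compute the plasticity index:
PI = LL - PL = 46.8 - 35.2 = 11.6
Then compute the liquidity index:
LI = (w - PL) / PI
LI = (46.7 - 35.2) / 11.6
LI = 0.991


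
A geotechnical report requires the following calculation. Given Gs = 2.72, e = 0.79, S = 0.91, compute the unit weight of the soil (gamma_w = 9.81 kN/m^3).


Using gamma = gamma_w * (Gs + S*e) / (1 + e)
Numerator: Gs + S*e = 2.72 + 0.91*0.79 = 3.4389
Denominator: 1 + e = 1 + 0.79 = 1.79
gamma = 9.81 * 3.4389 / 1.79
gamma = 18.847 kN/m^3


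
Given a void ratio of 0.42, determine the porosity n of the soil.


Result: 0.2958

Derivation:
Using the relation n = e / (1 + e)
n = 0.42 / (1 + 0.42)
n = 0.42 / 1.42
n = 0.2958


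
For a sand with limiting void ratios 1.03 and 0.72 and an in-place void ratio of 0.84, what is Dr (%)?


Using Dr = (e_max - e) / (e_max - e_min) * 100
e_max - e = 1.03 - 0.84 = 0.19
e_max - e_min = 1.03 - 0.72 = 0.31
Dr = 0.19 / 0.31 * 100
Dr = 61.29 %


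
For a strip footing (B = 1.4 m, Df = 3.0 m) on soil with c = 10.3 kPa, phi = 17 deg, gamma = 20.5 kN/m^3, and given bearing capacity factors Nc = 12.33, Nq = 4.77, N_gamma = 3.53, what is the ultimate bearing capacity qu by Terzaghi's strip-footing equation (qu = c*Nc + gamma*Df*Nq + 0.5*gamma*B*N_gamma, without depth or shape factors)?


Result: 471.01 kPa

Derivation:
Compute qu = c*Nc + gamma*Df*Nq + 0.5*gamma*B*N_gamma
Term 1: 10.3 * 12.33 = 126.999
Term 2: 20.5 * 3.0 * 4.77 = 293.355
Term 3: 0.5 * 20.5 * 1.4 * 3.53 = 50.6555
qu = 126.999 + 293.355 + 50.6555
qu = 471.01 kPa


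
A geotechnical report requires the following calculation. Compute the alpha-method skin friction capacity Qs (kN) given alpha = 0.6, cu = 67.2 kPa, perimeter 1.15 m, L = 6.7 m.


Using Qs = alpha * cu * perimeter * L
Qs = 0.6 * 67.2 * 1.15 * 6.7
Qs = 310.67 kN


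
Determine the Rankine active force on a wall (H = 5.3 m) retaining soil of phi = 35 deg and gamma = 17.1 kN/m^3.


Result: 65.08 kN/m

Derivation:
Compute active earth pressure coefficient:
Ka = tan^2(45 - phi/2) = tan^2(27.5) = 0.27099
Compute active force:
Pa = 0.5 * Ka * gamma * H^2
Pa = 0.5 * 0.27099 * 17.1 * 5.3^2
Pa = 65.08 kN/m


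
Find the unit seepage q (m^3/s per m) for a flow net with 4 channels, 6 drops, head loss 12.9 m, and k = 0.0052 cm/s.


Convert k to m/s for unit consistency with H:
k = 0.0052 cm/s = 0.0052 / 100 m/s = 5.2e-05 m/s
Using q = k * H * Nf / Nd
Nf / Nd = 4 / 6 = 0.6667
q = 5.2e-05 * 12.9 * 0.6667
q = 0.0004472 m^3/s per m


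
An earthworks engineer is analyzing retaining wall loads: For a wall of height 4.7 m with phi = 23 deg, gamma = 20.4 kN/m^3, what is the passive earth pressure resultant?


Compute passive earth pressure coefficient:
Kp = tan^2(45 + phi/2) = tan^2(56.5) = 2.282623
Compute passive force:
Pp = 0.5 * Kp * gamma * H^2
Pp = 0.5 * 2.282623 * 20.4 * 4.7^2
Pp = 514.32 kN/m


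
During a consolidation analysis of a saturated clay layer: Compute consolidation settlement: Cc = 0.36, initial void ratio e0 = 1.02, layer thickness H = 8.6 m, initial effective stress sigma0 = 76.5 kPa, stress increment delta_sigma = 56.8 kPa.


Using Sc = Cc * H / (1 + e0) * log10((sigma0 + delta_sigma) / sigma0)
Stress ratio = (76.5 + 56.8) / 76.5 = 1.74248
log10(1.74248) = 0.241169
Cc * H / (1 + e0) = 0.36 * 8.6 / (1 + 1.02) = 1.53267
Sc = 1.53267 * 0.241169
Sc = 0.3696 m


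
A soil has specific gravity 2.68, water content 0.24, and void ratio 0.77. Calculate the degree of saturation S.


Using S = Gs * w / e
S = 2.68 * 0.24 / 0.77
S = 0.8353


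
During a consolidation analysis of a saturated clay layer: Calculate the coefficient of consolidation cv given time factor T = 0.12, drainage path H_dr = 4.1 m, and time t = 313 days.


Result: 0.00644 m^2/day

Derivation:
Using cv = T * H_dr^2 / t
H_dr^2 = 4.1^2 = 16.81
cv = 0.12 * 16.81 / 313
cv = 0.00644 m^2/day


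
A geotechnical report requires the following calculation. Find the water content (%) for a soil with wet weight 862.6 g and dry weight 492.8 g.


Using w = (m_wet - m_dry) / m_dry * 100
m_wet - m_dry = 862.6 - 492.8 = 369.8 g
w = 369.8 / 492.8 * 100
w = 75.04 %


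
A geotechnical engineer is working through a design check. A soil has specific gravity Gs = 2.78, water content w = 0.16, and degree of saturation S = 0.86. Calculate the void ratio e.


Using the relation e = Gs * w / S
e = 2.78 * 0.16 / 0.86
e = 0.5172


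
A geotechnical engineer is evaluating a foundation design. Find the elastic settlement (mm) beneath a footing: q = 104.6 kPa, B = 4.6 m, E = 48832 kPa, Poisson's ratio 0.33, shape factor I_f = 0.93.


Using Se = q * B * (1 - nu^2) * I_f / E
1 - nu^2 = 1 - 0.33^2 = 0.8911
Se = 104.6 * 4.6 * 0.8911 * 0.93 / 48832
Se = 0.008166 m
Convert to mm: Se = 0.008166 * 1000 = 8.166 mm


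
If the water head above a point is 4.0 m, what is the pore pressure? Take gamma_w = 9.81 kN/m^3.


Using u = gamma_w * h_w
u = 9.81 * 4.0
u = 39.24 kPa


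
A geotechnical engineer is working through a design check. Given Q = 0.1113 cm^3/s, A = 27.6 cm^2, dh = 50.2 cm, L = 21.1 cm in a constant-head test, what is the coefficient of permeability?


Compute hydraulic gradient:
i = dh / L = 50.2 / 21.1 = 2.37915
Then apply Darcy's law:
k = Q / (A * i)
k = 0.1113 / (27.6 * 2.37915)
k = 0.1113 / 65.6645
k = 0.001695 cm/s


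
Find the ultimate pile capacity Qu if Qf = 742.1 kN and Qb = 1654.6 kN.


Using Qu = Qf + Qb
Qu = 742.1 + 1654.6
Qu = 2396.7 kN


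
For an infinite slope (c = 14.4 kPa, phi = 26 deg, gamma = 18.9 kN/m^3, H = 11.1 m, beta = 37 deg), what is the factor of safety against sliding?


Using Fs = c / (gamma*H*sin(beta)*cos(beta)) + tan(phi)/tan(beta)
Cohesion contribution = 14.4 / (18.9*11.1*sin(37)*cos(37))
Cohesion contribution = 0.142812
Friction contribution = tan(26)/tan(37) = 0.647243
Fs = 0.142812 + 0.647243
Fs = 0.79


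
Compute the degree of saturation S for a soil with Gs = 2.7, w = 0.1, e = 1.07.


Using S = Gs * w / e
S = 2.7 * 0.1 / 1.07
S = 0.2523


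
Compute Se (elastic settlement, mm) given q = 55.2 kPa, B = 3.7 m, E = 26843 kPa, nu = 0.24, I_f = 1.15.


Using Se = q * B * (1 - nu^2) * I_f / E
1 - nu^2 = 1 - 0.24^2 = 0.9424
Se = 55.2 * 3.7 * 0.9424 * 1.15 / 26843
Se = 0.008246 m
Convert to mm: Se = 0.008246 * 1000 = 8.246 mm


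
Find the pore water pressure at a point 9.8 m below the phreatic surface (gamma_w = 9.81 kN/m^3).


Result: 96.14 kPa

Derivation:
Using u = gamma_w * h_w
u = 9.81 * 9.8
u = 96.14 kPa


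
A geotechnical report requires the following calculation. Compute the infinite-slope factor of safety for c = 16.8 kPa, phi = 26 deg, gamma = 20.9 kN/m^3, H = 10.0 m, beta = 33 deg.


Using Fs = c / (gamma*H*sin(beta)*cos(beta)) + tan(phi)/tan(beta)
Cohesion contribution = 16.8 / (20.9*10.0*sin(33)*cos(33))
Cohesion contribution = 0.17598
Friction contribution = tan(26)/tan(33) = 0.751042
Fs = 0.17598 + 0.751042
Fs = 0.927


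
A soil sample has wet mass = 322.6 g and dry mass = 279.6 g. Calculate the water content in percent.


Using w = (m_wet - m_dry) / m_dry * 100
m_wet - m_dry = 322.6 - 279.6 = 43.0 g
w = 43.0 / 279.6 * 100
w = 15.38 %


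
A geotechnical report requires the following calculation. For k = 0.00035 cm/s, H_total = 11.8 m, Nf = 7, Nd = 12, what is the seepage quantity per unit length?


Convert k to m/s for unit consistency with H:
k = 0.00035 cm/s = 0.00035 / 100 m/s = 3.5e-06 m/s
Using q = k * H * Nf / Nd
Nf / Nd = 7 / 12 = 0.5833
q = 3.5e-06 * 11.8 * 0.5833
q = 2.409e-05 m^3/s per m


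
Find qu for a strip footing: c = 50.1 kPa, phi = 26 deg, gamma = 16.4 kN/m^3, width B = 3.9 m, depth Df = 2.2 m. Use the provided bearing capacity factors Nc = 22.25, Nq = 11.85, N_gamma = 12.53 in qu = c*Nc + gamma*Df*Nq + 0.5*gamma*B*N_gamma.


Result: 1942.98 kPa

Derivation:
Compute qu = c*Nc + gamma*Df*Nq + 0.5*gamma*B*N_gamma
Term 1: 50.1 * 22.25 = 1114.725
Term 2: 16.4 * 2.2 * 11.85 = 427.548
Term 3: 0.5 * 16.4 * 3.9 * 12.53 = 400.7094
qu = 1114.725 + 427.548 + 400.7094
qu = 1942.98 kPa


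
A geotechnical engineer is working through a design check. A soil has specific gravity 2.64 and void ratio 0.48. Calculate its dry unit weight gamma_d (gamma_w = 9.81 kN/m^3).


Using gamma_d = Gs * gamma_w / (1 + e)
gamma_d = 2.64 * 9.81 / (1 + 0.48)
gamma_d = 2.64 * 9.81 / 1.48
gamma_d = 17.499 kN/m^3


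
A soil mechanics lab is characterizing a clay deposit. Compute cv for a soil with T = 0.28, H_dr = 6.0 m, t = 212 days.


Result: 0.04755 m^2/day

Derivation:
Using cv = T * H_dr^2 / t
H_dr^2 = 6.0^2 = 36.0
cv = 0.28 * 36.0 / 212
cv = 0.04755 m^2/day


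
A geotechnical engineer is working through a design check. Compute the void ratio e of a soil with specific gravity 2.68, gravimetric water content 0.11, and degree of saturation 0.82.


Using the relation e = Gs * w / S
e = 2.68 * 0.11 / 0.82
e = 0.3595


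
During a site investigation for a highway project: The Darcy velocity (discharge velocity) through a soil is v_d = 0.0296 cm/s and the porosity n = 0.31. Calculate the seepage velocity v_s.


Result: 0.09548 cm/s

Derivation:
Using v_s = v_d / n
v_s = 0.0296 / 0.31
v_s = 0.09548 cm/s


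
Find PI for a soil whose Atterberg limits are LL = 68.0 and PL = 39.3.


Result: 28.7

Derivation:
Using PI = LL - PL
PI = 68.0 - 39.3
PI = 28.7


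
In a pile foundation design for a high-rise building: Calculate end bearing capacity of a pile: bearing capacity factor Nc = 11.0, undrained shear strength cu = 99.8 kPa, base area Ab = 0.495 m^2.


Using Qb = Nc * cu * Ab
Qb = 11.0 * 99.8 * 0.495
Qb = 543.41 kN


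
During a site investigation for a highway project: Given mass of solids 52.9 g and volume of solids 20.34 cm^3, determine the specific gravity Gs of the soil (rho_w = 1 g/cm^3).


Using Gs = m_s / (V_s * rho_w)
Since rho_w = 1 g/cm^3:
Gs = 52.9 / 20.34
Gs = 2.601


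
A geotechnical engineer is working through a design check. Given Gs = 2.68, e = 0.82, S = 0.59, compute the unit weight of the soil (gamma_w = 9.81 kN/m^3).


Using gamma = gamma_w * (Gs + S*e) / (1 + e)
Numerator: Gs + S*e = 2.68 + 0.59*0.82 = 3.1638
Denominator: 1 + e = 1 + 0.82 = 1.82
gamma = 9.81 * 3.1638 / 1.82
gamma = 17.053 kN/m^3


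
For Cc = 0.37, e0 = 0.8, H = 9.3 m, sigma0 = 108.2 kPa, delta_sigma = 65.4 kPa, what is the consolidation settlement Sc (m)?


Using Sc = Cc * H / (1 + e0) * log10((sigma0 + delta_sigma) / sigma0)
Stress ratio = (108.2 + 65.4) / 108.2 = 1.60444
log10(1.60444) = 0.205322
Cc * H / (1 + e0) = 0.37 * 9.3 / (1 + 0.8) = 1.91167
Sc = 1.91167 * 0.205322
Sc = 0.3925 m


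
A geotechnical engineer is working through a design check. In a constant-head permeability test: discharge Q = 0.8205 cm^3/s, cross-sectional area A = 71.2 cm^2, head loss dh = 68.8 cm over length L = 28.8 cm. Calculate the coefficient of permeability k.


Compute hydraulic gradient:
i = dh / L = 68.8 / 28.8 = 2.38889
Then apply Darcy's law:
k = Q / (A * i)
k = 0.8205 / (71.2 * 2.38889)
k = 0.8205 / 170.089
k = 0.004824 cm/s


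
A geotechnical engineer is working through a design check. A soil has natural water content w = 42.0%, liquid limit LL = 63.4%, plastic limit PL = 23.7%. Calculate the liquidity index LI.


First compute the plasticity index:
PI = LL - PL = 63.4 - 23.7 = 39.7
Then compute the liquidity index:
LI = (w - PL) / PI
LI = (42.0 - 23.7) / 39.7
LI = 0.461


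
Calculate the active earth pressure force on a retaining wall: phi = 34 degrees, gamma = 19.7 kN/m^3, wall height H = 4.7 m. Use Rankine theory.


Compute active earth pressure coefficient:
Ka = tan^2(45 - phi/2) = tan^2(28.0) = 0.282715
Compute active force:
Pa = 0.5 * Ka * gamma * H^2
Pa = 0.5 * 0.282715 * 19.7 * 4.7^2
Pa = 61.51 kN/m


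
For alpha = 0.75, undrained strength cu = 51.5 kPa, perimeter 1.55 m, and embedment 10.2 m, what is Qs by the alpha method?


Using Qs = alpha * cu * perimeter * L
Qs = 0.75 * 51.5 * 1.55 * 10.2
Qs = 610.66 kN


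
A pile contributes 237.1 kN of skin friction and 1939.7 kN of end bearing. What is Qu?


Result: 2176.8 kN

Derivation:
Using Qu = Qf + Qb
Qu = 237.1 + 1939.7
Qu = 2176.8 kN


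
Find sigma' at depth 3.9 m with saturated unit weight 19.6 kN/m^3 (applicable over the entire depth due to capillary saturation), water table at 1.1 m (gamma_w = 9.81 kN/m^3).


Total stress = gamma_sat * depth
sigma = 19.6 * 3.9 = 76.44 kPa
Pore water pressure u = gamma_w * (depth - d_wt)
u = 9.81 * (3.9 - 1.1) = 27.468 kPa
Effective stress = sigma - u
sigma' = 76.44 - 27.468 = 48.97 kPa


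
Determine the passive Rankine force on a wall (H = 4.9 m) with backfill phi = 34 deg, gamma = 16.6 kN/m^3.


Compute passive earth pressure coefficient:
Kp = tan^2(45 + phi/2) = tan^2(62.0) = 3.537132
Compute passive force:
Pp = 0.5 * Kp * gamma * H^2
Pp = 0.5 * 3.537132 * 16.6 * 4.9^2
Pp = 704.89 kN/m


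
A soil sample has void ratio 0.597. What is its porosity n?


Using the relation n = e / (1 + e)
n = 0.597 / (1 + 0.597)
n = 0.597 / 1.597
n = 0.3738


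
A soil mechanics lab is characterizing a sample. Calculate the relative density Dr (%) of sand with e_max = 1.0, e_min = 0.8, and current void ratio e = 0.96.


Using Dr = (e_max - e) / (e_max - e_min) * 100
e_max - e = 1.0 - 0.96 = 0.04
e_max - e_min = 1.0 - 0.8 = 0.2
Dr = 0.04 / 0.2 * 100
Dr = 20.0 %


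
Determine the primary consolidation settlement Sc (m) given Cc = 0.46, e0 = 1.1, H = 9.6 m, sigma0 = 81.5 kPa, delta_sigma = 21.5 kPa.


Using Sc = Cc * H / (1 + e0) * log10((sigma0 + delta_sigma) / sigma0)
Stress ratio = (81.5 + 21.5) / 81.5 = 1.2638
log10(1.2638) = 0.10168
Cc * H / (1 + e0) = 0.46 * 9.6 / (1 + 1.1) = 2.10286
Sc = 2.10286 * 0.10168
Sc = 0.2138 m


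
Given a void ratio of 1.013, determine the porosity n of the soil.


Using the relation n = e / (1 + e)
n = 1.013 / (1 + 1.013)
n = 1.013 / 2.013
n = 0.5032


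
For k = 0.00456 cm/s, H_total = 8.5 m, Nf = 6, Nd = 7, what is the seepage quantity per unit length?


Convert k to m/s for unit consistency with H:
k = 0.00456 cm/s = 0.00456 / 100 m/s = 4.56e-05 m/s
Using q = k * H * Nf / Nd
Nf / Nd = 6 / 7 = 0.8571
q = 4.56e-05 * 8.5 * 0.8571
q = 0.0003322 m^3/s per m


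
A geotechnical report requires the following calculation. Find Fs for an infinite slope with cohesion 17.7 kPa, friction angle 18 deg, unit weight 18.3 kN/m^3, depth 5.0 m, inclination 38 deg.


Result: 0.815

Derivation:
Using Fs = c / (gamma*H*sin(beta)*cos(beta)) + tan(phi)/tan(beta)
Cohesion contribution = 17.7 / (18.3*5.0*sin(38)*cos(38))
Cohesion contribution = 0.398729
Friction contribution = tan(18)/tan(38) = 0.415878
Fs = 0.398729 + 0.415878
Fs = 0.815


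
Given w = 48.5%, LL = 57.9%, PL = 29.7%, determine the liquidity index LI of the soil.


First compute the plasticity index:
PI = LL - PL = 57.9 - 29.7 = 28.2
Then compute the liquidity index:
LI = (w - PL) / PI
LI = (48.5 - 29.7) / 28.2
LI = 0.667


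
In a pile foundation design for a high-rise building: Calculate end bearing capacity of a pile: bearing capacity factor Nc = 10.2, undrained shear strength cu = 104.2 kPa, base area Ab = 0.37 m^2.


Result: 393.25 kN

Derivation:
Using Qb = Nc * cu * Ab
Qb = 10.2 * 104.2 * 0.37
Qb = 393.25 kN


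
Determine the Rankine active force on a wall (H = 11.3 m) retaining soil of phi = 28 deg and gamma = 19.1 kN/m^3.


Compute active earth pressure coefficient:
Ka = tan^2(45 - phi/2) = tan^2(31.0) = 0.361033
Compute active force:
Pa = 0.5 * Ka * gamma * H^2
Pa = 0.5 * 0.361033 * 19.1 * 11.3^2
Pa = 440.26 kN/m


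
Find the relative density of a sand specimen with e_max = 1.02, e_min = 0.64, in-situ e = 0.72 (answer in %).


Using Dr = (e_max - e) / (e_max - e_min) * 100
e_max - e = 1.02 - 0.72 = 0.3
e_max - e_min = 1.02 - 0.64 = 0.38
Dr = 0.3 / 0.38 * 100
Dr = 78.95 %


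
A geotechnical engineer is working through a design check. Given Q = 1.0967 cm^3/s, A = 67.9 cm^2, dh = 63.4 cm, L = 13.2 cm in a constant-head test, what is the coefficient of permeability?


Compute hydraulic gradient:
i = dh / L = 63.4 / 13.2 = 4.80303
Then apply Darcy's law:
k = Q / (A * i)
k = 1.0967 / (67.9 * 4.80303)
k = 1.0967 / 326.126
k = 0.003363 cm/s


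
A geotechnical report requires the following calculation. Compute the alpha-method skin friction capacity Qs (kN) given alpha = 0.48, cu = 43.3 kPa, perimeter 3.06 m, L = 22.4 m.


Using Qs = alpha * cu * perimeter * L
Qs = 0.48 * 43.3 * 3.06 * 22.4
Qs = 1424.62 kN


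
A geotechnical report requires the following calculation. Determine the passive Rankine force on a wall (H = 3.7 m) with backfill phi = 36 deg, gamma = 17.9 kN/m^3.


Result: 471.95 kN/m

Derivation:
Compute passive earth pressure coefficient:
Kp = tan^2(45 + phi/2) = tan^2(63.0) = 3.85184
Compute passive force:
Pp = 0.5 * Kp * gamma * H^2
Pp = 0.5 * 3.85184 * 17.9 * 3.7^2
Pp = 471.95 kN/m


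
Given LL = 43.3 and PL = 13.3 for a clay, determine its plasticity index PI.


Using PI = LL - PL
PI = 43.3 - 13.3
PI = 30.0


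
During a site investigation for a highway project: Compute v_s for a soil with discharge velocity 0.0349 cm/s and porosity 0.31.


Using v_s = v_d / n
v_s = 0.0349 / 0.31
v_s = 0.11258 cm/s


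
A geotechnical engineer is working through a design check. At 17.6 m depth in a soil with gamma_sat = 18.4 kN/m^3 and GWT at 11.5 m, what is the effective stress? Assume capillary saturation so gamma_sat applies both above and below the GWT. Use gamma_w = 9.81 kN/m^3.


Result: 264.0 kPa

Derivation:
Total stress = gamma_sat * depth
sigma = 18.4 * 17.6 = 323.84 kPa
Pore water pressure u = gamma_w * (depth - d_wt)
u = 9.81 * (17.6 - 11.5) = 59.841 kPa
Effective stress = sigma - u
sigma' = 323.84 - 59.841 = 264.0 kPa


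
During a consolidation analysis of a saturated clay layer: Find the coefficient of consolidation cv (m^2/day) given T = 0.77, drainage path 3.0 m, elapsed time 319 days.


Using cv = T * H_dr^2 / t
H_dr^2 = 3.0^2 = 9.0
cv = 0.77 * 9.0 / 319
cv = 0.02172 m^2/day


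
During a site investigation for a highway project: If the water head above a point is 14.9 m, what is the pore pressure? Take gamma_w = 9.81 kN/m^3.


Result: 146.17 kPa

Derivation:
Using u = gamma_w * h_w
u = 9.81 * 14.9
u = 146.17 kPa


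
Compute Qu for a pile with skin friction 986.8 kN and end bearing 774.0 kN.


Result: 1760.8 kN

Derivation:
Using Qu = Qf + Qb
Qu = 986.8 + 774.0
Qu = 1760.8 kN


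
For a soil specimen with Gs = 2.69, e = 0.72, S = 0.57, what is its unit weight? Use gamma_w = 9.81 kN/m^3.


Using gamma = gamma_w * (Gs + S*e) / (1 + e)
Numerator: Gs + S*e = 2.69 + 0.57*0.72 = 3.1004
Denominator: 1 + e = 1 + 0.72 = 1.72
gamma = 9.81 * 3.1004 / 1.72
gamma = 17.683 kN/m^3


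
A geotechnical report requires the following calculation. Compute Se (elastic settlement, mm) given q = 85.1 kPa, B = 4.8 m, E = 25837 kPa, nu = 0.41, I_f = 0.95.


Using Se = q * B * (1 - nu^2) * I_f / E
1 - nu^2 = 1 - 0.41^2 = 0.8319
Se = 85.1 * 4.8 * 0.8319 * 0.95 / 25837
Se = 0.012495 m
Convert to mm: Se = 0.012495 * 1000 = 12.495 mm


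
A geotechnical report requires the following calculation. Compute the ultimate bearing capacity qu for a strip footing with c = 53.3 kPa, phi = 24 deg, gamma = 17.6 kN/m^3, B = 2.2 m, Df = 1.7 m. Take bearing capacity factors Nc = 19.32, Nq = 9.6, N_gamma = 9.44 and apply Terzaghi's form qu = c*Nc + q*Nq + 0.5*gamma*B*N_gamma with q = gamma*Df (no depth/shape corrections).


Compute qu = c*Nc + gamma*Df*Nq + 0.5*gamma*B*N_gamma
Term 1: 53.3 * 19.32 = 1029.756
Term 2: 17.6 * 1.7 * 9.6 = 287.232
Term 3: 0.5 * 17.6 * 2.2 * 9.44 = 182.7584
qu = 1029.756 + 287.232 + 182.7584
qu = 1499.75 kPa


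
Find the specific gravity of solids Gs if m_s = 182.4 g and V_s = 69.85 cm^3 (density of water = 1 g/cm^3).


Result: 2.611

Derivation:
Using Gs = m_s / (V_s * rho_w)
Since rho_w = 1 g/cm^3:
Gs = 182.4 / 69.85
Gs = 2.611


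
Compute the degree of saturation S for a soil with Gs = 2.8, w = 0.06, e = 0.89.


Using S = Gs * w / e
S = 2.8 * 0.06 / 0.89
S = 0.1888


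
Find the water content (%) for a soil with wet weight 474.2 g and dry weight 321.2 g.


Using w = (m_wet - m_dry) / m_dry * 100
m_wet - m_dry = 474.2 - 321.2 = 153.0 g
w = 153.0 / 321.2 * 100
w = 47.63 %


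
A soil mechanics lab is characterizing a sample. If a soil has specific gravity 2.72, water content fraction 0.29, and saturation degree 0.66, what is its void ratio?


Using the relation e = Gs * w / S
e = 2.72 * 0.29 / 0.66
e = 1.1952


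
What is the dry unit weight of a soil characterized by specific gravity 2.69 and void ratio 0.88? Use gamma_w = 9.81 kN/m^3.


Using gamma_d = Gs * gamma_w / (1 + e)
gamma_d = 2.69 * 9.81 / (1 + 0.88)
gamma_d = 2.69 * 9.81 / 1.88
gamma_d = 14.037 kN/m^3


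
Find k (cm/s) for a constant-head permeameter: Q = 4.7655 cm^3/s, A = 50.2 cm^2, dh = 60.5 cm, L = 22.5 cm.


Result: 0.035305 cm/s

Derivation:
Compute hydraulic gradient:
i = dh / L = 60.5 / 22.5 = 2.68889
Then apply Darcy's law:
k = Q / (A * i)
k = 4.7655 / (50.2 * 2.68889)
k = 4.7655 / 134.982
k = 0.035305 cm/s


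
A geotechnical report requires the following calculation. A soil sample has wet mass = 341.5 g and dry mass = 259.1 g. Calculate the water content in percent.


Result: 31.8 %

Derivation:
Using w = (m_wet - m_dry) / m_dry * 100
m_wet - m_dry = 341.5 - 259.1 = 82.4 g
w = 82.4 / 259.1 * 100
w = 31.8 %


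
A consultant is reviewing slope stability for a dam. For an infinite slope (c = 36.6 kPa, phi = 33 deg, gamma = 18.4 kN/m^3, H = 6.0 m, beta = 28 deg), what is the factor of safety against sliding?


Using Fs = c / (gamma*H*sin(beta)*cos(beta)) + tan(phi)/tan(beta)
Cohesion contribution = 36.6 / (18.4*6.0*sin(28)*cos(28))
Cohesion contribution = 0.799775
Friction contribution = tan(33)/tan(28) = 1.22136
Fs = 0.799775 + 1.22136
Fs = 2.021


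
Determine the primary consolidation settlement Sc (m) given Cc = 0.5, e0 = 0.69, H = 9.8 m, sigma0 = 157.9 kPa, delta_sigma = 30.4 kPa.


Using Sc = Cc * H / (1 + e0) * log10((sigma0 + delta_sigma) / sigma0)
Stress ratio = (157.9 + 30.4) / 157.9 = 1.19253
log10(1.19253) = 0.0764682
Cc * H / (1 + e0) = 0.5 * 9.8 / (1 + 0.69) = 2.89941
Sc = 2.89941 * 0.0764682
Sc = 0.2217 m


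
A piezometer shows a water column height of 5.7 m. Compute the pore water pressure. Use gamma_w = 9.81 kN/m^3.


Using u = gamma_w * h_w
u = 9.81 * 5.7
u = 55.92 kPa


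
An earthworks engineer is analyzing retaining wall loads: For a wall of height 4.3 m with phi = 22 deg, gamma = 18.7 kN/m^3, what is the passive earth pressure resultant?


Compute passive earth pressure coefficient:
Kp = tan^2(45 + phi/2) = tan^2(56.0) = 2.197987
Compute passive force:
Pp = 0.5 * Kp * gamma * H^2
Pp = 0.5 * 2.197987 * 18.7 * 4.3^2
Pp = 379.99 kN/m


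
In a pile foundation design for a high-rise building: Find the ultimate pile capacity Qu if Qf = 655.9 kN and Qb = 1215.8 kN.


Using Qu = Qf + Qb
Qu = 655.9 + 1215.8
Qu = 1871.7 kN


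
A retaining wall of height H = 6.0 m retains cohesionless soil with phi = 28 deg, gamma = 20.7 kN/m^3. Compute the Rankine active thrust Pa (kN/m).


Compute active earth pressure coefficient:
Ka = tan^2(45 - phi/2) = tan^2(31.0) = 0.361033
Compute active force:
Pa = 0.5 * Ka * gamma * H^2
Pa = 0.5 * 0.361033 * 20.7 * 6.0^2
Pa = 134.52 kN/m


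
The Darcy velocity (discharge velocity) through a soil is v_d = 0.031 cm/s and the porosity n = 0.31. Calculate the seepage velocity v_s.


Using v_s = v_d / n
v_s = 0.031 / 0.31
v_s = 0.1 cm/s


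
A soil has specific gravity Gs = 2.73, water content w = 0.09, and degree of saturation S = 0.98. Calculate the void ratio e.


Result: 0.2507

Derivation:
Using the relation e = Gs * w / S
e = 2.73 * 0.09 / 0.98
e = 0.2507


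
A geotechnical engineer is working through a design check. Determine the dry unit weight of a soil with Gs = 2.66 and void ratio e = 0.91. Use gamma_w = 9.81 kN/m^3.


Using gamma_d = Gs * gamma_w / (1 + e)
gamma_d = 2.66 * 9.81 / (1 + 0.91)
gamma_d = 2.66 * 9.81 / 1.91
gamma_d = 13.662 kN/m^3


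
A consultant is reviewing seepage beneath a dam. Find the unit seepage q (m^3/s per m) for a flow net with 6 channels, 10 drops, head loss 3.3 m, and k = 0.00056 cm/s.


Result: 1.109e-05 m^3/s per m

Derivation:
Convert k to m/s for unit consistency with H:
k = 0.00056 cm/s = 0.00056 / 100 m/s = 5.6e-06 m/s
Using q = k * H * Nf / Nd
Nf / Nd = 6 / 10 = 0.6
q = 5.6e-06 * 3.3 * 0.6
q = 1.109e-05 m^3/s per m
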